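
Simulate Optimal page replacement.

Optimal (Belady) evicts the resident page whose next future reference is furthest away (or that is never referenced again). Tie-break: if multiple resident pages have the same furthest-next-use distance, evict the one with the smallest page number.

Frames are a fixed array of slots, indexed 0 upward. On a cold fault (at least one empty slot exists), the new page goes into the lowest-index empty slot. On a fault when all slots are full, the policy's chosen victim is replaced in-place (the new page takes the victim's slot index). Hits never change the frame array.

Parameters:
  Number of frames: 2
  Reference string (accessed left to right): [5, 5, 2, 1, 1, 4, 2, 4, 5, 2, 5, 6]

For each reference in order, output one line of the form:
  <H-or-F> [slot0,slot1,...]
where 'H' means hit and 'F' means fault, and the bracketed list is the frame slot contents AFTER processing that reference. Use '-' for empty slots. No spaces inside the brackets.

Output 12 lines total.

F [5,-]
H [5,-]
F [5,2]
F [1,2]
H [1,2]
F [4,2]
H [4,2]
H [4,2]
F [5,2]
H [5,2]
H [5,2]
F [5,6]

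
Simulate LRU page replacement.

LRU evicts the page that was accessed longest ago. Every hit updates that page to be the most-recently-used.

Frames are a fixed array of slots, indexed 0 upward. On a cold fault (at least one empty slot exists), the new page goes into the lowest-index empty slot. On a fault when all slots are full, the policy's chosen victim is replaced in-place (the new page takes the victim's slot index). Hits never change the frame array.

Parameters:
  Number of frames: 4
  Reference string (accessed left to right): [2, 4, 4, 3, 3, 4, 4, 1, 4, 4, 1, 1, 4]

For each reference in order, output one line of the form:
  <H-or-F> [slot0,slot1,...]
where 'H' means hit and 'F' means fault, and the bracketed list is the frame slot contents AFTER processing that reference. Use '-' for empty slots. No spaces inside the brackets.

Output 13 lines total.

F [2,-,-,-]
F [2,4,-,-]
H [2,4,-,-]
F [2,4,3,-]
H [2,4,3,-]
H [2,4,3,-]
H [2,4,3,-]
F [2,4,3,1]
H [2,4,3,1]
H [2,4,3,1]
H [2,4,3,1]
H [2,4,3,1]
H [2,4,3,1]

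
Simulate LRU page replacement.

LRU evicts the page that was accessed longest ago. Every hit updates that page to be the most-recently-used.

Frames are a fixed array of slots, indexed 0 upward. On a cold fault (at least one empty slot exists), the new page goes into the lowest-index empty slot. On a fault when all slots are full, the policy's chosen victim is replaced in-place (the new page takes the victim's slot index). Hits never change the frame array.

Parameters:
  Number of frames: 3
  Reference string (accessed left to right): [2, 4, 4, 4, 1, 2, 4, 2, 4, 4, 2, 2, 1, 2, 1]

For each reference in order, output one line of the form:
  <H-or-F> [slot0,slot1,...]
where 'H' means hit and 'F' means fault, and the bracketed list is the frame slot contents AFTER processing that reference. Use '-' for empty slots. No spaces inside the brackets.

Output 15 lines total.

F [2,-,-]
F [2,4,-]
H [2,4,-]
H [2,4,-]
F [2,4,1]
H [2,4,1]
H [2,4,1]
H [2,4,1]
H [2,4,1]
H [2,4,1]
H [2,4,1]
H [2,4,1]
H [2,4,1]
H [2,4,1]
H [2,4,1]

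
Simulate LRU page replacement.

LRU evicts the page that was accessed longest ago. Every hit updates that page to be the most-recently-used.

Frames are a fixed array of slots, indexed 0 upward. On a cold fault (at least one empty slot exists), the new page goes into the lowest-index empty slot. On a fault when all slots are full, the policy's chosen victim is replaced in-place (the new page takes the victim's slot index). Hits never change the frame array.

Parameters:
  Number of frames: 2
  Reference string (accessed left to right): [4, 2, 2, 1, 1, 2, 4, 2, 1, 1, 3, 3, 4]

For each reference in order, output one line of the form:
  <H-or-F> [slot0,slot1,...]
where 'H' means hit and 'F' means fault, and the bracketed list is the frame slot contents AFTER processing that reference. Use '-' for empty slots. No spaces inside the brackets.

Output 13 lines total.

F [4,-]
F [4,2]
H [4,2]
F [1,2]
H [1,2]
H [1,2]
F [4,2]
H [4,2]
F [1,2]
H [1,2]
F [1,3]
H [1,3]
F [4,3]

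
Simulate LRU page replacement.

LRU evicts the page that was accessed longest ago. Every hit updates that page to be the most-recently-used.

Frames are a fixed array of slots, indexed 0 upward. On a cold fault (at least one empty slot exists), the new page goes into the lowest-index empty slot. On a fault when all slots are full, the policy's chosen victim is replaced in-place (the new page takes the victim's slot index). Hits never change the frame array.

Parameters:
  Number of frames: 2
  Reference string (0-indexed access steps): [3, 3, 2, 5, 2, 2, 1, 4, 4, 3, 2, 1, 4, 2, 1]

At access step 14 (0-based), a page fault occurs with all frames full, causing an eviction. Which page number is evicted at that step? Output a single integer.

Step 0: ref 3 -> FAULT, frames=[3,-]
Step 1: ref 3 -> HIT, frames=[3,-]
Step 2: ref 2 -> FAULT, frames=[3,2]
Step 3: ref 5 -> FAULT, evict 3, frames=[5,2]
Step 4: ref 2 -> HIT, frames=[5,2]
Step 5: ref 2 -> HIT, frames=[5,2]
Step 6: ref 1 -> FAULT, evict 5, frames=[1,2]
Step 7: ref 4 -> FAULT, evict 2, frames=[1,4]
Step 8: ref 4 -> HIT, frames=[1,4]
Step 9: ref 3 -> FAULT, evict 1, frames=[3,4]
Step 10: ref 2 -> FAULT, evict 4, frames=[3,2]
Step 11: ref 1 -> FAULT, evict 3, frames=[1,2]
Step 12: ref 4 -> FAULT, evict 2, frames=[1,4]
Step 13: ref 2 -> FAULT, evict 1, frames=[2,4]
Step 14: ref 1 -> FAULT, evict 4, frames=[2,1]
At step 14: evicted page 4

Answer: 4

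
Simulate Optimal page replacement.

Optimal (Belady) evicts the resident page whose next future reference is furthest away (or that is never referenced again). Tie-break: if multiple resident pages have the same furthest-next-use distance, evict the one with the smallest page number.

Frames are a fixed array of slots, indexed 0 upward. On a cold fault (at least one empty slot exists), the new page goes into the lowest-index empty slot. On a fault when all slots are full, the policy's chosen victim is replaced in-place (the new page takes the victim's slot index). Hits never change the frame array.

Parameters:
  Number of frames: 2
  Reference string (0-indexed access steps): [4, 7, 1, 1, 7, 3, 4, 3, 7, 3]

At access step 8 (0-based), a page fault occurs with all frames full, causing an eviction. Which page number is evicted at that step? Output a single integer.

Answer: 4

Derivation:
Step 0: ref 4 -> FAULT, frames=[4,-]
Step 1: ref 7 -> FAULT, frames=[4,7]
Step 2: ref 1 -> FAULT, evict 4, frames=[1,7]
Step 3: ref 1 -> HIT, frames=[1,7]
Step 4: ref 7 -> HIT, frames=[1,7]
Step 5: ref 3 -> FAULT, evict 1, frames=[3,7]
Step 6: ref 4 -> FAULT, evict 7, frames=[3,4]
Step 7: ref 3 -> HIT, frames=[3,4]
Step 8: ref 7 -> FAULT, evict 4, frames=[3,7]
At step 8: evicted page 4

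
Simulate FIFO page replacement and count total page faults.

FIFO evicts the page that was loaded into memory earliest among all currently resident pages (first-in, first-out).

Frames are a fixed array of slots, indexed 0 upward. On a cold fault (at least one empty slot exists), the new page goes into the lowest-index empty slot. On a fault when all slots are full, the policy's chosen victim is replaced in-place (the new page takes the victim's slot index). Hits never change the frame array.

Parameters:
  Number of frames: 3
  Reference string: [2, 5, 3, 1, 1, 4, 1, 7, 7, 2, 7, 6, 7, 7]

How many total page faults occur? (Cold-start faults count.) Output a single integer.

Answer: 8

Derivation:
Step 0: ref 2 → FAULT, frames=[2,-,-]
Step 1: ref 5 → FAULT, frames=[2,5,-]
Step 2: ref 3 → FAULT, frames=[2,5,3]
Step 3: ref 1 → FAULT (evict 2), frames=[1,5,3]
Step 4: ref 1 → HIT, frames=[1,5,3]
Step 5: ref 4 → FAULT (evict 5), frames=[1,4,3]
Step 6: ref 1 → HIT, frames=[1,4,3]
Step 7: ref 7 → FAULT (evict 3), frames=[1,4,7]
Step 8: ref 7 → HIT, frames=[1,4,7]
Step 9: ref 2 → FAULT (evict 1), frames=[2,4,7]
Step 10: ref 7 → HIT, frames=[2,4,7]
Step 11: ref 6 → FAULT (evict 4), frames=[2,6,7]
Step 12: ref 7 → HIT, frames=[2,6,7]
Step 13: ref 7 → HIT, frames=[2,6,7]
Total faults: 8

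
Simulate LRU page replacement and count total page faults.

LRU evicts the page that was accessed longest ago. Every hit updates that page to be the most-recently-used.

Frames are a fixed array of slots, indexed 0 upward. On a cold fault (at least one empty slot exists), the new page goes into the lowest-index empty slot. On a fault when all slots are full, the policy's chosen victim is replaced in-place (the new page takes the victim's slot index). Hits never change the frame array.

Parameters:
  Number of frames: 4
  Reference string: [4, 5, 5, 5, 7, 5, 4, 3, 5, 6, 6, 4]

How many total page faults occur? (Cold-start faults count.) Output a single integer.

Answer: 5

Derivation:
Step 0: ref 4 → FAULT, frames=[4,-,-,-]
Step 1: ref 5 → FAULT, frames=[4,5,-,-]
Step 2: ref 5 → HIT, frames=[4,5,-,-]
Step 3: ref 5 → HIT, frames=[4,5,-,-]
Step 4: ref 7 → FAULT, frames=[4,5,7,-]
Step 5: ref 5 → HIT, frames=[4,5,7,-]
Step 6: ref 4 → HIT, frames=[4,5,7,-]
Step 7: ref 3 → FAULT, frames=[4,5,7,3]
Step 8: ref 5 → HIT, frames=[4,5,7,3]
Step 9: ref 6 → FAULT (evict 7), frames=[4,5,6,3]
Step 10: ref 6 → HIT, frames=[4,5,6,3]
Step 11: ref 4 → HIT, frames=[4,5,6,3]
Total faults: 5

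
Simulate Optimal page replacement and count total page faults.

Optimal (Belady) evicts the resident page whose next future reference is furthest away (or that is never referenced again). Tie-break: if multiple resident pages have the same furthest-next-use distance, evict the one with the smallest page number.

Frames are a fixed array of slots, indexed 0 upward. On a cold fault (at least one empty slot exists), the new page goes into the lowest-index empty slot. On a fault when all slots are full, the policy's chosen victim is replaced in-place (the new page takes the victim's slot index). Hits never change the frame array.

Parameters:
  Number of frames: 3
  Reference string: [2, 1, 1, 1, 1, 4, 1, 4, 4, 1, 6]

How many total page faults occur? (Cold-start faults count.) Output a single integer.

Step 0: ref 2 → FAULT, frames=[2,-,-]
Step 1: ref 1 → FAULT, frames=[2,1,-]
Step 2: ref 1 → HIT, frames=[2,1,-]
Step 3: ref 1 → HIT, frames=[2,1,-]
Step 4: ref 1 → HIT, frames=[2,1,-]
Step 5: ref 4 → FAULT, frames=[2,1,4]
Step 6: ref 1 → HIT, frames=[2,1,4]
Step 7: ref 4 → HIT, frames=[2,1,4]
Step 8: ref 4 → HIT, frames=[2,1,4]
Step 9: ref 1 → HIT, frames=[2,1,4]
Step 10: ref 6 → FAULT (evict 1), frames=[2,6,4]
Total faults: 4

Answer: 4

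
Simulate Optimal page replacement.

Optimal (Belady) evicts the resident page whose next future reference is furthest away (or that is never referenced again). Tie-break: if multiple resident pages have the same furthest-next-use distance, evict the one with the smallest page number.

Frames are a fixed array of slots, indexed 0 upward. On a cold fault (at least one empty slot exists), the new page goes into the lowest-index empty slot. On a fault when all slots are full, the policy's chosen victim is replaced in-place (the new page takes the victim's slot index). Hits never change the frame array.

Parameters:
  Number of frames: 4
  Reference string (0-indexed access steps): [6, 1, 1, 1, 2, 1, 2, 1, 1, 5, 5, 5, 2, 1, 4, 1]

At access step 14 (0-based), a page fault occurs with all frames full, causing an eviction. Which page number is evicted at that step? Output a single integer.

Step 0: ref 6 -> FAULT, frames=[6,-,-,-]
Step 1: ref 1 -> FAULT, frames=[6,1,-,-]
Step 2: ref 1 -> HIT, frames=[6,1,-,-]
Step 3: ref 1 -> HIT, frames=[6,1,-,-]
Step 4: ref 2 -> FAULT, frames=[6,1,2,-]
Step 5: ref 1 -> HIT, frames=[6,1,2,-]
Step 6: ref 2 -> HIT, frames=[6,1,2,-]
Step 7: ref 1 -> HIT, frames=[6,1,2,-]
Step 8: ref 1 -> HIT, frames=[6,1,2,-]
Step 9: ref 5 -> FAULT, frames=[6,1,2,5]
Step 10: ref 5 -> HIT, frames=[6,1,2,5]
Step 11: ref 5 -> HIT, frames=[6,1,2,5]
Step 12: ref 2 -> HIT, frames=[6,1,2,5]
Step 13: ref 1 -> HIT, frames=[6,1,2,5]
Step 14: ref 4 -> FAULT, evict 2, frames=[6,1,4,5]
At step 14: evicted page 2

Answer: 2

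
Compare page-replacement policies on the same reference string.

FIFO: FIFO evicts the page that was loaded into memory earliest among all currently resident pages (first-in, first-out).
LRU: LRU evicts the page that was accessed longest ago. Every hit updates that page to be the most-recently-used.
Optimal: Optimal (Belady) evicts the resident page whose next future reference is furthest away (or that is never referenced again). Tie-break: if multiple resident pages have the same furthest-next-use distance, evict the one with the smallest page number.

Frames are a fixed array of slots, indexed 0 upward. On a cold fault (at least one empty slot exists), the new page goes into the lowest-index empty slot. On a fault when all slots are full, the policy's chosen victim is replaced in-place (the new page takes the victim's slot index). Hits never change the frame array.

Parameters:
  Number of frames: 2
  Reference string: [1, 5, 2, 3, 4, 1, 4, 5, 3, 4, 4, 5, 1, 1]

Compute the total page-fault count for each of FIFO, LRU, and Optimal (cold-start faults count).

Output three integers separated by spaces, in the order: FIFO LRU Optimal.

--- FIFO ---
  step 0: ref 1 -> FAULT, frames=[1,-] (faults so far: 1)
  step 1: ref 5 -> FAULT, frames=[1,5] (faults so far: 2)
  step 2: ref 2 -> FAULT, evict 1, frames=[2,5] (faults so far: 3)
  step 3: ref 3 -> FAULT, evict 5, frames=[2,3] (faults so far: 4)
  step 4: ref 4 -> FAULT, evict 2, frames=[4,3] (faults so far: 5)
  step 5: ref 1 -> FAULT, evict 3, frames=[4,1] (faults so far: 6)
  step 6: ref 4 -> HIT, frames=[4,1] (faults so far: 6)
  step 7: ref 5 -> FAULT, evict 4, frames=[5,1] (faults so far: 7)
  step 8: ref 3 -> FAULT, evict 1, frames=[5,3] (faults so far: 8)
  step 9: ref 4 -> FAULT, evict 5, frames=[4,3] (faults so far: 9)
  step 10: ref 4 -> HIT, frames=[4,3] (faults so far: 9)
  step 11: ref 5 -> FAULT, evict 3, frames=[4,5] (faults so far: 10)
  step 12: ref 1 -> FAULT, evict 4, frames=[1,5] (faults so far: 11)
  step 13: ref 1 -> HIT, frames=[1,5] (faults so far: 11)
  FIFO total faults: 11
--- LRU ---
  step 0: ref 1 -> FAULT, frames=[1,-] (faults so far: 1)
  step 1: ref 5 -> FAULT, frames=[1,5] (faults so far: 2)
  step 2: ref 2 -> FAULT, evict 1, frames=[2,5] (faults so far: 3)
  step 3: ref 3 -> FAULT, evict 5, frames=[2,3] (faults so far: 4)
  step 4: ref 4 -> FAULT, evict 2, frames=[4,3] (faults so far: 5)
  step 5: ref 1 -> FAULT, evict 3, frames=[4,1] (faults so far: 6)
  step 6: ref 4 -> HIT, frames=[4,1] (faults so far: 6)
  step 7: ref 5 -> FAULT, evict 1, frames=[4,5] (faults so far: 7)
  step 8: ref 3 -> FAULT, evict 4, frames=[3,5] (faults so far: 8)
  step 9: ref 4 -> FAULT, evict 5, frames=[3,4] (faults so far: 9)
  step 10: ref 4 -> HIT, frames=[3,4] (faults so far: 9)
  step 11: ref 5 -> FAULT, evict 3, frames=[5,4] (faults so far: 10)
  step 12: ref 1 -> FAULT, evict 4, frames=[5,1] (faults so far: 11)
  step 13: ref 1 -> HIT, frames=[5,1] (faults so far: 11)
  LRU total faults: 11
--- Optimal ---
  step 0: ref 1 -> FAULT, frames=[1,-] (faults so far: 1)
  step 1: ref 5 -> FAULT, frames=[1,5] (faults so far: 2)
  step 2: ref 2 -> FAULT, evict 5, frames=[1,2] (faults so far: 3)
  step 3: ref 3 -> FAULT, evict 2, frames=[1,3] (faults so far: 4)
  step 4: ref 4 -> FAULT, evict 3, frames=[1,4] (faults so far: 5)
  step 5: ref 1 -> HIT, frames=[1,4] (faults so far: 5)
  step 6: ref 4 -> HIT, frames=[1,4] (faults so far: 5)
  step 7: ref 5 -> FAULT, evict 1, frames=[5,4] (faults so far: 6)
  step 8: ref 3 -> FAULT, evict 5, frames=[3,4] (faults so far: 7)
  step 9: ref 4 -> HIT, frames=[3,4] (faults so far: 7)
  step 10: ref 4 -> HIT, frames=[3,4] (faults so far: 7)
  step 11: ref 5 -> FAULT, evict 3, frames=[5,4] (faults so far: 8)
  step 12: ref 1 -> FAULT, evict 4, frames=[5,1] (faults so far: 9)
  step 13: ref 1 -> HIT, frames=[5,1] (faults so far: 9)
  Optimal total faults: 9

Answer: 11 11 9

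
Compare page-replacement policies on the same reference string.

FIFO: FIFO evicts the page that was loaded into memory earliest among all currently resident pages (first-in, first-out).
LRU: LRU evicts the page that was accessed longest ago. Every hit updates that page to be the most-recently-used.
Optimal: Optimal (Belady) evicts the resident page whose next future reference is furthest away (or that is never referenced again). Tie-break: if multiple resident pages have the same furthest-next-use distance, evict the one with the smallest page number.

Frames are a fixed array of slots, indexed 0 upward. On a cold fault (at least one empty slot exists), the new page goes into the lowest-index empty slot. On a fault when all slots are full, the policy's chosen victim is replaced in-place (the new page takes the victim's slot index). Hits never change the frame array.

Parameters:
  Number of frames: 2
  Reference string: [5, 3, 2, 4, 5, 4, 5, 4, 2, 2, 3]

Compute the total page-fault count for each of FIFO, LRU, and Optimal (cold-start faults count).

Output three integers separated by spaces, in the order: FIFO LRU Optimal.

Answer: 7 7 6

Derivation:
--- FIFO ---
  step 0: ref 5 -> FAULT, frames=[5,-] (faults so far: 1)
  step 1: ref 3 -> FAULT, frames=[5,3] (faults so far: 2)
  step 2: ref 2 -> FAULT, evict 5, frames=[2,3] (faults so far: 3)
  step 3: ref 4 -> FAULT, evict 3, frames=[2,4] (faults so far: 4)
  step 4: ref 5 -> FAULT, evict 2, frames=[5,4] (faults so far: 5)
  step 5: ref 4 -> HIT, frames=[5,4] (faults so far: 5)
  step 6: ref 5 -> HIT, frames=[5,4] (faults so far: 5)
  step 7: ref 4 -> HIT, frames=[5,4] (faults so far: 5)
  step 8: ref 2 -> FAULT, evict 4, frames=[5,2] (faults so far: 6)
  step 9: ref 2 -> HIT, frames=[5,2] (faults so far: 6)
  step 10: ref 3 -> FAULT, evict 5, frames=[3,2] (faults so far: 7)
  FIFO total faults: 7
--- LRU ---
  step 0: ref 5 -> FAULT, frames=[5,-] (faults so far: 1)
  step 1: ref 3 -> FAULT, frames=[5,3] (faults so far: 2)
  step 2: ref 2 -> FAULT, evict 5, frames=[2,3] (faults so far: 3)
  step 3: ref 4 -> FAULT, evict 3, frames=[2,4] (faults so far: 4)
  step 4: ref 5 -> FAULT, evict 2, frames=[5,4] (faults so far: 5)
  step 5: ref 4 -> HIT, frames=[5,4] (faults so far: 5)
  step 6: ref 5 -> HIT, frames=[5,4] (faults so far: 5)
  step 7: ref 4 -> HIT, frames=[5,4] (faults so far: 5)
  step 8: ref 2 -> FAULT, evict 5, frames=[2,4] (faults so far: 6)
  step 9: ref 2 -> HIT, frames=[2,4] (faults so far: 6)
  step 10: ref 3 -> FAULT, evict 4, frames=[2,3] (faults so far: 7)
  LRU total faults: 7
--- Optimal ---
  step 0: ref 5 -> FAULT, frames=[5,-] (faults so far: 1)
  step 1: ref 3 -> FAULT, frames=[5,3] (faults so far: 2)
  step 2: ref 2 -> FAULT, evict 3, frames=[5,2] (faults so far: 3)
  step 3: ref 4 -> FAULT, evict 2, frames=[5,4] (faults so far: 4)
  step 4: ref 5 -> HIT, frames=[5,4] (faults so far: 4)
  step 5: ref 4 -> HIT, frames=[5,4] (faults so far: 4)
  step 6: ref 5 -> HIT, frames=[5,4] (faults so far: 4)
  step 7: ref 4 -> HIT, frames=[5,4] (faults so far: 4)
  step 8: ref 2 -> FAULT, evict 4, frames=[5,2] (faults so far: 5)
  step 9: ref 2 -> HIT, frames=[5,2] (faults so far: 5)
  step 10: ref 3 -> FAULT, evict 2, frames=[5,3] (faults so far: 6)
  Optimal total faults: 6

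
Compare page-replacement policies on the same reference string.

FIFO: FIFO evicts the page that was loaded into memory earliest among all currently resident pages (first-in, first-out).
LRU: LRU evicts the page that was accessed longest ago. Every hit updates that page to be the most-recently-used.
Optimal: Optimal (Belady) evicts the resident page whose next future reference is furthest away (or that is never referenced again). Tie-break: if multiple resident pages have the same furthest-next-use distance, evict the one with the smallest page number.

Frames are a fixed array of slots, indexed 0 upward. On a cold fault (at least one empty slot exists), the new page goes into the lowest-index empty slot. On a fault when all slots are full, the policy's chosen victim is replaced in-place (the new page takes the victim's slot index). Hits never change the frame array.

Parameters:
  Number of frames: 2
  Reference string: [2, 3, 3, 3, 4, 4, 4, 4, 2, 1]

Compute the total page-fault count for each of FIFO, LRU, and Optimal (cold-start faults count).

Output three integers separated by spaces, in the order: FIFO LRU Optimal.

Answer: 5 5 4

Derivation:
--- FIFO ---
  step 0: ref 2 -> FAULT, frames=[2,-] (faults so far: 1)
  step 1: ref 3 -> FAULT, frames=[2,3] (faults so far: 2)
  step 2: ref 3 -> HIT, frames=[2,3] (faults so far: 2)
  step 3: ref 3 -> HIT, frames=[2,3] (faults so far: 2)
  step 4: ref 4 -> FAULT, evict 2, frames=[4,3] (faults so far: 3)
  step 5: ref 4 -> HIT, frames=[4,3] (faults so far: 3)
  step 6: ref 4 -> HIT, frames=[4,3] (faults so far: 3)
  step 7: ref 4 -> HIT, frames=[4,3] (faults so far: 3)
  step 8: ref 2 -> FAULT, evict 3, frames=[4,2] (faults so far: 4)
  step 9: ref 1 -> FAULT, evict 4, frames=[1,2] (faults so far: 5)
  FIFO total faults: 5
--- LRU ---
  step 0: ref 2 -> FAULT, frames=[2,-] (faults so far: 1)
  step 1: ref 3 -> FAULT, frames=[2,3] (faults so far: 2)
  step 2: ref 3 -> HIT, frames=[2,3] (faults so far: 2)
  step 3: ref 3 -> HIT, frames=[2,3] (faults so far: 2)
  step 4: ref 4 -> FAULT, evict 2, frames=[4,3] (faults so far: 3)
  step 5: ref 4 -> HIT, frames=[4,3] (faults so far: 3)
  step 6: ref 4 -> HIT, frames=[4,3] (faults so far: 3)
  step 7: ref 4 -> HIT, frames=[4,3] (faults so far: 3)
  step 8: ref 2 -> FAULT, evict 3, frames=[4,2] (faults so far: 4)
  step 9: ref 1 -> FAULT, evict 4, frames=[1,2] (faults so far: 5)
  LRU total faults: 5
--- Optimal ---
  step 0: ref 2 -> FAULT, frames=[2,-] (faults so far: 1)
  step 1: ref 3 -> FAULT, frames=[2,3] (faults so far: 2)
  step 2: ref 3 -> HIT, frames=[2,3] (faults so far: 2)
  step 3: ref 3 -> HIT, frames=[2,3] (faults so far: 2)
  step 4: ref 4 -> FAULT, evict 3, frames=[2,4] (faults so far: 3)
  step 5: ref 4 -> HIT, frames=[2,4] (faults so far: 3)
  step 6: ref 4 -> HIT, frames=[2,4] (faults so far: 3)
  step 7: ref 4 -> HIT, frames=[2,4] (faults so far: 3)
  step 8: ref 2 -> HIT, frames=[2,4] (faults so far: 3)
  step 9: ref 1 -> FAULT, evict 2, frames=[1,4] (faults so far: 4)
  Optimal total faults: 4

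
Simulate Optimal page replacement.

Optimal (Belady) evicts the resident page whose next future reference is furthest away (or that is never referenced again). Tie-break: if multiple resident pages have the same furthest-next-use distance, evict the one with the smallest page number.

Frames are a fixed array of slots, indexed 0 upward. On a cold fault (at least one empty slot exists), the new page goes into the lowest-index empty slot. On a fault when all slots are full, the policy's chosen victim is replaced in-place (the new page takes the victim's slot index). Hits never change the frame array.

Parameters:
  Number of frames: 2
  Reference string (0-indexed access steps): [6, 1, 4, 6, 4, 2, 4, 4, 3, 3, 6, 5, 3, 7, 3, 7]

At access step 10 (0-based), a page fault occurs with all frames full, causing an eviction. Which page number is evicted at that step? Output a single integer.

Step 0: ref 6 -> FAULT, frames=[6,-]
Step 1: ref 1 -> FAULT, frames=[6,1]
Step 2: ref 4 -> FAULT, evict 1, frames=[6,4]
Step 3: ref 6 -> HIT, frames=[6,4]
Step 4: ref 4 -> HIT, frames=[6,4]
Step 5: ref 2 -> FAULT, evict 6, frames=[2,4]
Step 6: ref 4 -> HIT, frames=[2,4]
Step 7: ref 4 -> HIT, frames=[2,4]
Step 8: ref 3 -> FAULT, evict 2, frames=[3,4]
Step 9: ref 3 -> HIT, frames=[3,4]
Step 10: ref 6 -> FAULT, evict 4, frames=[3,6]
At step 10: evicted page 4

Answer: 4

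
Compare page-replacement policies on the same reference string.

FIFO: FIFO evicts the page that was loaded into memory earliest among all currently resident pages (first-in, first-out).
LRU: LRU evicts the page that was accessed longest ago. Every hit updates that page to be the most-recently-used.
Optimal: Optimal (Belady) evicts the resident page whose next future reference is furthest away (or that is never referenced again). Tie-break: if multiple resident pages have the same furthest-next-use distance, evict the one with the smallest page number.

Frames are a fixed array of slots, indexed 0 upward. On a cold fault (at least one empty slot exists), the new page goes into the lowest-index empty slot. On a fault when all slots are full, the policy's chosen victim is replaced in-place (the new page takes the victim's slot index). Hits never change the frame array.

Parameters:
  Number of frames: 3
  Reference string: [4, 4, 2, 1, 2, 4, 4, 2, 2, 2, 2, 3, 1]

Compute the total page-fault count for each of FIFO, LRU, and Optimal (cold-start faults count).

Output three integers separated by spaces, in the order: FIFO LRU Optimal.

Answer: 4 5 4

Derivation:
--- FIFO ---
  step 0: ref 4 -> FAULT, frames=[4,-,-] (faults so far: 1)
  step 1: ref 4 -> HIT, frames=[4,-,-] (faults so far: 1)
  step 2: ref 2 -> FAULT, frames=[4,2,-] (faults so far: 2)
  step 3: ref 1 -> FAULT, frames=[4,2,1] (faults so far: 3)
  step 4: ref 2 -> HIT, frames=[4,2,1] (faults so far: 3)
  step 5: ref 4 -> HIT, frames=[4,2,1] (faults so far: 3)
  step 6: ref 4 -> HIT, frames=[4,2,1] (faults so far: 3)
  step 7: ref 2 -> HIT, frames=[4,2,1] (faults so far: 3)
  step 8: ref 2 -> HIT, frames=[4,2,1] (faults so far: 3)
  step 9: ref 2 -> HIT, frames=[4,2,1] (faults so far: 3)
  step 10: ref 2 -> HIT, frames=[4,2,1] (faults so far: 3)
  step 11: ref 3 -> FAULT, evict 4, frames=[3,2,1] (faults so far: 4)
  step 12: ref 1 -> HIT, frames=[3,2,1] (faults so far: 4)
  FIFO total faults: 4
--- LRU ---
  step 0: ref 4 -> FAULT, frames=[4,-,-] (faults so far: 1)
  step 1: ref 4 -> HIT, frames=[4,-,-] (faults so far: 1)
  step 2: ref 2 -> FAULT, frames=[4,2,-] (faults so far: 2)
  step 3: ref 1 -> FAULT, frames=[4,2,1] (faults so far: 3)
  step 4: ref 2 -> HIT, frames=[4,2,1] (faults so far: 3)
  step 5: ref 4 -> HIT, frames=[4,2,1] (faults so far: 3)
  step 6: ref 4 -> HIT, frames=[4,2,1] (faults so far: 3)
  step 7: ref 2 -> HIT, frames=[4,2,1] (faults so far: 3)
  step 8: ref 2 -> HIT, frames=[4,2,1] (faults so far: 3)
  step 9: ref 2 -> HIT, frames=[4,2,1] (faults so far: 3)
  step 10: ref 2 -> HIT, frames=[4,2,1] (faults so far: 3)
  step 11: ref 3 -> FAULT, evict 1, frames=[4,2,3] (faults so far: 4)
  step 12: ref 1 -> FAULT, evict 4, frames=[1,2,3] (faults so far: 5)
  LRU total faults: 5
--- Optimal ---
  step 0: ref 4 -> FAULT, frames=[4,-,-] (faults so far: 1)
  step 1: ref 4 -> HIT, frames=[4,-,-] (faults so far: 1)
  step 2: ref 2 -> FAULT, frames=[4,2,-] (faults so far: 2)
  step 3: ref 1 -> FAULT, frames=[4,2,1] (faults so far: 3)
  step 4: ref 2 -> HIT, frames=[4,2,1] (faults so far: 3)
  step 5: ref 4 -> HIT, frames=[4,2,1] (faults so far: 3)
  step 6: ref 4 -> HIT, frames=[4,2,1] (faults so far: 3)
  step 7: ref 2 -> HIT, frames=[4,2,1] (faults so far: 3)
  step 8: ref 2 -> HIT, frames=[4,2,1] (faults so far: 3)
  step 9: ref 2 -> HIT, frames=[4,2,1] (faults so far: 3)
  step 10: ref 2 -> HIT, frames=[4,2,1] (faults so far: 3)
  step 11: ref 3 -> FAULT, evict 2, frames=[4,3,1] (faults so far: 4)
  step 12: ref 1 -> HIT, frames=[4,3,1] (faults so far: 4)
  Optimal total faults: 4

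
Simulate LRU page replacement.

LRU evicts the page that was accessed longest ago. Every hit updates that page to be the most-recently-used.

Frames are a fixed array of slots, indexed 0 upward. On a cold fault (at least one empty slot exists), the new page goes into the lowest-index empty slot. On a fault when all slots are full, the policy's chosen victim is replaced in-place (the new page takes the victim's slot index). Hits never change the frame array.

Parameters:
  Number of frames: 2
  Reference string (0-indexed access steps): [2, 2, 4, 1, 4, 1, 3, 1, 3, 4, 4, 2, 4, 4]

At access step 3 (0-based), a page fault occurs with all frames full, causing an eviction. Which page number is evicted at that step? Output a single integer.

Step 0: ref 2 -> FAULT, frames=[2,-]
Step 1: ref 2 -> HIT, frames=[2,-]
Step 2: ref 4 -> FAULT, frames=[2,4]
Step 3: ref 1 -> FAULT, evict 2, frames=[1,4]
At step 3: evicted page 2

Answer: 2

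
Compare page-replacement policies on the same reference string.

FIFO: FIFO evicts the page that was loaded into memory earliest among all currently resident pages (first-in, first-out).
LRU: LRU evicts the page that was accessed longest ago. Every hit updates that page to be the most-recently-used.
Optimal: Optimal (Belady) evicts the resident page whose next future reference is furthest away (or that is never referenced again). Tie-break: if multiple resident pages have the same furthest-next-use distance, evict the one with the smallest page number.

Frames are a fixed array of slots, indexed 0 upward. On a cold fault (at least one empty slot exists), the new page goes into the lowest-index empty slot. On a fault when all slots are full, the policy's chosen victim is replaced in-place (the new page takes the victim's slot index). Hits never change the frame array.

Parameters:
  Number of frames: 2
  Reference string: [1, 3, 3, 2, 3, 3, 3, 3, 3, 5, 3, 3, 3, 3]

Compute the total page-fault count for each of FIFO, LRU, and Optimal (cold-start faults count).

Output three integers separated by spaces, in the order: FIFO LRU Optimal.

--- FIFO ---
  step 0: ref 1 -> FAULT, frames=[1,-] (faults so far: 1)
  step 1: ref 3 -> FAULT, frames=[1,3] (faults so far: 2)
  step 2: ref 3 -> HIT, frames=[1,3] (faults so far: 2)
  step 3: ref 2 -> FAULT, evict 1, frames=[2,3] (faults so far: 3)
  step 4: ref 3 -> HIT, frames=[2,3] (faults so far: 3)
  step 5: ref 3 -> HIT, frames=[2,3] (faults so far: 3)
  step 6: ref 3 -> HIT, frames=[2,3] (faults so far: 3)
  step 7: ref 3 -> HIT, frames=[2,3] (faults so far: 3)
  step 8: ref 3 -> HIT, frames=[2,3] (faults so far: 3)
  step 9: ref 5 -> FAULT, evict 3, frames=[2,5] (faults so far: 4)
  step 10: ref 3 -> FAULT, evict 2, frames=[3,5] (faults so far: 5)
  step 11: ref 3 -> HIT, frames=[3,5] (faults so far: 5)
  step 12: ref 3 -> HIT, frames=[3,5] (faults so far: 5)
  step 13: ref 3 -> HIT, frames=[3,5] (faults so far: 5)
  FIFO total faults: 5
--- LRU ---
  step 0: ref 1 -> FAULT, frames=[1,-] (faults so far: 1)
  step 1: ref 3 -> FAULT, frames=[1,3] (faults so far: 2)
  step 2: ref 3 -> HIT, frames=[1,3] (faults so far: 2)
  step 3: ref 2 -> FAULT, evict 1, frames=[2,3] (faults so far: 3)
  step 4: ref 3 -> HIT, frames=[2,3] (faults so far: 3)
  step 5: ref 3 -> HIT, frames=[2,3] (faults so far: 3)
  step 6: ref 3 -> HIT, frames=[2,3] (faults so far: 3)
  step 7: ref 3 -> HIT, frames=[2,3] (faults so far: 3)
  step 8: ref 3 -> HIT, frames=[2,3] (faults so far: 3)
  step 9: ref 5 -> FAULT, evict 2, frames=[5,3] (faults so far: 4)
  step 10: ref 3 -> HIT, frames=[5,3] (faults so far: 4)
  step 11: ref 3 -> HIT, frames=[5,3] (faults so far: 4)
  step 12: ref 3 -> HIT, frames=[5,3] (faults so far: 4)
  step 13: ref 3 -> HIT, frames=[5,3] (faults so far: 4)
  LRU total faults: 4
--- Optimal ---
  step 0: ref 1 -> FAULT, frames=[1,-] (faults so far: 1)
  step 1: ref 3 -> FAULT, frames=[1,3] (faults so far: 2)
  step 2: ref 3 -> HIT, frames=[1,3] (faults so far: 2)
  step 3: ref 2 -> FAULT, evict 1, frames=[2,3] (faults so far: 3)
  step 4: ref 3 -> HIT, frames=[2,3] (faults so far: 3)
  step 5: ref 3 -> HIT, frames=[2,3] (faults so far: 3)
  step 6: ref 3 -> HIT, frames=[2,3] (faults so far: 3)
  step 7: ref 3 -> HIT, frames=[2,3] (faults so far: 3)
  step 8: ref 3 -> HIT, frames=[2,3] (faults so far: 3)
  step 9: ref 5 -> FAULT, evict 2, frames=[5,3] (faults so far: 4)
  step 10: ref 3 -> HIT, frames=[5,3] (faults so far: 4)
  step 11: ref 3 -> HIT, frames=[5,3] (faults so far: 4)
  step 12: ref 3 -> HIT, frames=[5,3] (faults so far: 4)
  step 13: ref 3 -> HIT, frames=[5,3] (faults so far: 4)
  Optimal total faults: 4

Answer: 5 4 4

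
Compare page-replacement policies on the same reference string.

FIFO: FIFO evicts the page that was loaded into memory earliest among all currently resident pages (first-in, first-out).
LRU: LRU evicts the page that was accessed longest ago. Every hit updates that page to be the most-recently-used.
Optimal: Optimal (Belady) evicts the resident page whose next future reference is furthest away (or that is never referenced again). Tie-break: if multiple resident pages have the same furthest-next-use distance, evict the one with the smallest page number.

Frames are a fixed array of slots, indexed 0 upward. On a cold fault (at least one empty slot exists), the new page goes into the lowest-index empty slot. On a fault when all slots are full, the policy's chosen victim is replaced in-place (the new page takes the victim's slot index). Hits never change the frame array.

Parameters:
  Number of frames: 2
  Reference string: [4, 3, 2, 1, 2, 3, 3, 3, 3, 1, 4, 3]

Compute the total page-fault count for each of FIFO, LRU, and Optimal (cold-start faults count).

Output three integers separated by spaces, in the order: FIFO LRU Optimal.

Answer: 6 8 6

Derivation:
--- FIFO ---
  step 0: ref 4 -> FAULT, frames=[4,-] (faults so far: 1)
  step 1: ref 3 -> FAULT, frames=[4,3] (faults so far: 2)
  step 2: ref 2 -> FAULT, evict 4, frames=[2,3] (faults so far: 3)
  step 3: ref 1 -> FAULT, evict 3, frames=[2,1] (faults so far: 4)
  step 4: ref 2 -> HIT, frames=[2,1] (faults so far: 4)
  step 5: ref 3 -> FAULT, evict 2, frames=[3,1] (faults so far: 5)
  step 6: ref 3 -> HIT, frames=[3,1] (faults so far: 5)
  step 7: ref 3 -> HIT, frames=[3,1] (faults so far: 5)
  step 8: ref 3 -> HIT, frames=[3,1] (faults so far: 5)
  step 9: ref 1 -> HIT, frames=[3,1] (faults so far: 5)
  step 10: ref 4 -> FAULT, evict 1, frames=[3,4] (faults so far: 6)
  step 11: ref 3 -> HIT, frames=[3,4] (faults so far: 6)
  FIFO total faults: 6
--- LRU ---
  step 0: ref 4 -> FAULT, frames=[4,-] (faults so far: 1)
  step 1: ref 3 -> FAULT, frames=[4,3] (faults so far: 2)
  step 2: ref 2 -> FAULT, evict 4, frames=[2,3] (faults so far: 3)
  step 3: ref 1 -> FAULT, evict 3, frames=[2,1] (faults so far: 4)
  step 4: ref 2 -> HIT, frames=[2,1] (faults so far: 4)
  step 5: ref 3 -> FAULT, evict 1, frames=[2,3] (faults so far: 5)
  step 6: ref 3 -> HIT, frames=[2,3] (faults so far: 5)
  step 7: ref 3 -> HIT, frames=[2,3] (faults so far: 5)
  step 8: ref 3 -> HIT, frames=[2,3] (faults so far: 5)
  step 9: ref 1 -> FAULT, evict 2, frames=[1,3] (faults so far: 6)
  step 10: ref 4 -> FAULT, evict 3, frames=[1,4] (faults so far: 7)
  step 11: ref 3 -> FAULT, evict 1, frames=[3,4] (faults so far: 8)
  LRU total faults: 8
--- Optimal ---
  step 0: ref 4 -> FAULT, frames=[4,-] (faults so far: 1)
  step 1: ref 3 -> FAULT, frames=[4,3] (faults so far: 2)
  step 2: ref 2 -> FAULT, evict 4, frames=[2,3] (faults so far: 3)
  step 3: ref 1 -> FAULT, evict 3, frames=[2,1] (faults so far: 4)
  step 4: ref 2 -> HIT, frames=[2,1] (faults so far: 4)
  step 5: ref 3 -> FAULT, evict 2, frames=[3,1] (faults so far: 5)
  step 6: ref 3 -> HIT, frames=[3,1] (faults so far: 5)
  step 7: ref 3 -> HIT, frames=[3,1] (faults so far: 5)
  step 8: ref 3 -> HIT, frames=[3,1] (faults so far: 5)
  step 9: ref 1 -> HIT, frames=[3,1] (faults so far: 5)
  step 10: ref 4 -> FAULT, evict 1, frames=[3,4] (faults so far: 6)
  step 11: ref 3 -> HIT, frames=[3,4] (faults so far: 6)
  Optimal total faults: 6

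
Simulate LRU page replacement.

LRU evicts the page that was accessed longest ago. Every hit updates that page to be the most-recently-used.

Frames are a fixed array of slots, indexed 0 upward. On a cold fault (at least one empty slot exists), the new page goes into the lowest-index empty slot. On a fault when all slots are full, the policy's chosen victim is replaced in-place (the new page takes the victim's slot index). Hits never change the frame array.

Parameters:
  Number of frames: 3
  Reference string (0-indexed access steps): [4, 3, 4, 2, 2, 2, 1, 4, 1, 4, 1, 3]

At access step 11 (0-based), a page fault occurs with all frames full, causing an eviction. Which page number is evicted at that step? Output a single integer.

Answer: 2

Derivation:
Step 0: ref 4 -> FAULT, frames=[4,-,-]
Step 1: ref 3 -> FAULT, frames=[4,3,-]
Step 2: ref 4 -> HIT, frames=[4,3,-]
Step 3: ref 2 -> FAULT, frames=[4,3,2]
Step 4: ref 2 -> HIT, frames=[4,3,2]
Step 5: ref 2 -> HIT, frames=[4,3,2]
Step 6: ref 1 -> FAULT, evict 3, frames=[4,1,2]
Step 7: ref 4 -> HIT, frames=[4,1,2]
Step 8: ref 1 -> HIT, frames=[4,1,2]
Step 9: ref 4 -> HIT, frames=[4,1,2]
Step 10: ref 1 -> HIT, frames=[4,1,2]
Step 11: ref 3 -> FAULT, evict 2, frames=[4,1,3]
At step 11: evicted page 2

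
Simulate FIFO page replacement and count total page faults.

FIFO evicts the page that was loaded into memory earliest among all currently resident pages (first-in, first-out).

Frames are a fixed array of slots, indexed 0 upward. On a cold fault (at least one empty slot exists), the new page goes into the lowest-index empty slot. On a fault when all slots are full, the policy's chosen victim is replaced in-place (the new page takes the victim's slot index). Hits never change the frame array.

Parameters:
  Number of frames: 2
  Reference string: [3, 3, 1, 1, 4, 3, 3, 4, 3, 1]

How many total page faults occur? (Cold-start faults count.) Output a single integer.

Step 0: ref 3 → FAULT, frames=[3,-]
Step 1: ref 3 → HIT, frames=[3,-]
Step 2: ref 1 → FAULT, frames=[3,1]
Step 3: ref 1 → HIT, frames=[3,1]
Step 4: ref 4 → FAULT (evict 3), frames=[4,1]
Step 5: ref 3 → FAULT (evict 1), frames=[4,3]
Step 6: ref 3 → HIT, frames=[4,3]
Step 7: ref 4 → HIT, frames=[4,3]
Step 8: ref 3 → HIT, frames=[4,3]
Step 9: ref 1 → FAULT (evict 4), frames=[1,3]
Total faults: 5

Answer: 5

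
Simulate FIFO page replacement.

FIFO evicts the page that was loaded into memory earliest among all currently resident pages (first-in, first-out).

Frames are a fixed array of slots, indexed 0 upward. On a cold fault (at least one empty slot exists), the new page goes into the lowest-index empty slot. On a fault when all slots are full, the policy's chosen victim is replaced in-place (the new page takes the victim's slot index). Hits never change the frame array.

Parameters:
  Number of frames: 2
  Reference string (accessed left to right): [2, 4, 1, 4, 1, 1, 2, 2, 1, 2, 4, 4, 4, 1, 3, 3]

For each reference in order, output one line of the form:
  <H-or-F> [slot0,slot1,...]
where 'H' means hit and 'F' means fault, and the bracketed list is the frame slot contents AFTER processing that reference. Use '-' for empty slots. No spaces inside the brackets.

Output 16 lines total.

F [2,-]
F [2,4]
F [1,4]
H [1,4]
H [1,4]
H [1,4]
F [1,2]
H [1,2]
H [1,2]
H [1,2]
F [4,2]
H [4,2]
H [4,2]
F [4,1]
F [3,1]
H [3,1]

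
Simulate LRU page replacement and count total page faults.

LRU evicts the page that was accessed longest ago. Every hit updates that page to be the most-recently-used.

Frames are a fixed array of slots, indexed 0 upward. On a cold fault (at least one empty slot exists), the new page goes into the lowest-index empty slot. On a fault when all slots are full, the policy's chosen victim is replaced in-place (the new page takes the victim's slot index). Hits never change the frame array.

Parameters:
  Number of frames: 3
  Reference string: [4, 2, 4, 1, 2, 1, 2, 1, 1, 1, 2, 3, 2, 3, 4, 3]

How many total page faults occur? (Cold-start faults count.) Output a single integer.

Answer: 5

Derivation:
Step 0: ref 4 → FAULT, frames=[4,-,-]
Step 1: ref 2 → FAULT, frames=[4,2,-]
Step 2: ref 4 → HIT, frames=[4,2,-]
Step 3: ref 1 → FAULT, frames=[4,2,1]
Step 4: ref 2 → HIT, frames=[4,2,1]
Step 5: ref 1 → HIT, frames=[4,2,1]
Step 6: ref 2 → HIT, frames=[4,2,1]
Step 7: ref 1 → HIT, frames=[4,2,1]
Step 8: ref 1 → HIT, frames=[4,2,1]
Step 9: ref 1 → HIT, frames=[4,2,1]
Step 10: ref 2 → HIT, frames=[4,2,1]
Step 11: ref 3 → FAULT (evict 4), frames=[3,2,1]
Step 12: ref 2 → HIT, frames=[3,2,1]
Step 13: ref 3 → HIT, frames=[3,2,1]
Step 14: ref 4 → FAULT (evict 1), frames=[3,2,4]
Step 15: ref 3 → HIT, frames=[3,2,4]
Total faults: 5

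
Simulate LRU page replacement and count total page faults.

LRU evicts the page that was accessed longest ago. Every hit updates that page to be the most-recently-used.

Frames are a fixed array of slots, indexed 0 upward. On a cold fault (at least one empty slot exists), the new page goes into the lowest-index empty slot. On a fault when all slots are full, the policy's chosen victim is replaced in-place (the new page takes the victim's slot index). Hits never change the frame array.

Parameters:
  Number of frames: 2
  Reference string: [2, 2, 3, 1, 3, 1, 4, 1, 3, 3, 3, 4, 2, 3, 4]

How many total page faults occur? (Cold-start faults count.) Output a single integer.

Answer: 9

Derivation:
Step 0: ref 2 → FAULT, frames=[2,-]
Step 1: ref 2 → HIT, frames=[2,-]
Step 2: ref 3 → FAULT, frames=[2,3]
Step 3: ref 1 → FAULT (evict 2), frames=[1,3]
Step 4: ref 3 → HIT, frames=[1,3]
Step 5: ref 1 → HIT, frames=[1,3]
Step 6: ref 4 → FAULT (evict 3), frames=[1,4]
Step 7: ref 1 → HIT, frames=[1,4]
Step 8: ref 3 → FAULT (evict 4), frames=[1,3]
Step 9: ref 3 → HIT, frames=[1,3]
Step 10: ref 3 → HIT, frames=[1,3]
Step 11: ref 4 → FAULT (evict 1), frames=[4,3]
Step 12: ref 2 → FAULT (evict 3), frames=[4,2]
Step 13: ref 3 → FAULT (evict 4), frames=[3,2]
Step 14: ref 4 → FAULT (evict 2), frames=[3,4]
Total faults: 9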